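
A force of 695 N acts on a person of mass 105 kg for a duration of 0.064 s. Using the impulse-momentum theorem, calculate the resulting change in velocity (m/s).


J = F * dt = 695 * 0.064 = 44.4800 N*s
delta_v = J / m
delta_v = 44.4800 / 105
delta_v = 0.4236


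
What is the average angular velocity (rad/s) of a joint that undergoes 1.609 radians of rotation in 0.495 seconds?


omega = delta_theta / delta_t
omega = 1.609 / 0.495
omega = 3.2505


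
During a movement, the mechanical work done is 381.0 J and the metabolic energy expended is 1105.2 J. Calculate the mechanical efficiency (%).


eta = (W_mech / E_meta) * 100
eta = (381.0 / 1105.2) * 100
ratio = 0.3447
eta = 34.4734


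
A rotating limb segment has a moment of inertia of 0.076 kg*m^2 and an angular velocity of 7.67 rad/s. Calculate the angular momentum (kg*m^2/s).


L = I * omega
L = 0.076 * 7.67
L = 0.5829


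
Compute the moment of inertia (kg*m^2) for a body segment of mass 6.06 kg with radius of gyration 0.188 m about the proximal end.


I = m * k^2
I = 6.06 * 0.188^2
k^2 = 0.0353
I = 0.2142


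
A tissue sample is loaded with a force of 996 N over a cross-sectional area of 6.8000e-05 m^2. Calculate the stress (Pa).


stress = F / A
stress = 996 / 6.8000e-05
stress = 1.4647e+07


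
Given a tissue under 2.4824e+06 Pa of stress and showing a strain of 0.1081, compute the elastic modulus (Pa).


E = stress / strain
E = 2.4824e+06 / 0.1081
E = 2.2964e+07


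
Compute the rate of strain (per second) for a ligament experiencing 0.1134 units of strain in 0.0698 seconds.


strain_rate = delta_strain / delta_t
strain_rate = 0.1134 / 0.0698
strain_rate = 1.6246


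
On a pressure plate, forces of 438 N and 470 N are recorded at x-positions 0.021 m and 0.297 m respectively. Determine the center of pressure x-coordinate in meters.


COP_x = (F1*x1 + F2*x2) / (F1 + F2)
COP_x = (438*0.021 + 470*0.297) / (438 + 470)
Numerator = 148.7880
Denominator = 908
COP_x = 0.1639


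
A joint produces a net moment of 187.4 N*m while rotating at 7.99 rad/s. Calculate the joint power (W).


P = M * omega
P = 187.4 * 7.99
P = 1497.3260


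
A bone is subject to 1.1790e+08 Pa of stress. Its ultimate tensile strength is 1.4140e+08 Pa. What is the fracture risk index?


FRI = applied / ultimate
FRI = 1.1790e+08 / 1.4140e+08
FRI = 0.8338


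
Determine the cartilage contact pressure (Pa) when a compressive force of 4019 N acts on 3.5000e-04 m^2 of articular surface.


P = F / A
P = 4019 / 3.5000e-04
P = 1.1483e+07


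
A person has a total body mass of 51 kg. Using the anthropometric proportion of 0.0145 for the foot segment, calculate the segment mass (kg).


m_segment = body_mass * fraction
m_segment = 51 * 0.0145
m_segment = 0.7395


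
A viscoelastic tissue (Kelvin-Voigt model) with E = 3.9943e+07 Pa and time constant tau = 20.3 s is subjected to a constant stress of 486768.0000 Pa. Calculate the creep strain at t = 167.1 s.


epsilon(t) = (sigma/E) * (1 - exp(-t/tau))
sigma/E = 486768.0000 / 3.9943e+07 = 0.0122
exp(-t/tau) = exp(-167.1 / 20.3) = 2.6613e-04
epsilon = 0.0122 * (1 - 2.6613e-04)
epsilon = 0.0122


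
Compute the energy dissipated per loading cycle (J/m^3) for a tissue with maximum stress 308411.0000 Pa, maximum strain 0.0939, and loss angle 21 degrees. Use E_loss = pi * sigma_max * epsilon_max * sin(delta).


E_loss = pi * sigma_max * epsilon_max * sin(delta)
delta = 21 deg = 0.3665 rad
sin(delta) = 0.3584
E_loss = pi * 308411.0000 * 0.0939 * 0.3584
E_loss = 32604.2704


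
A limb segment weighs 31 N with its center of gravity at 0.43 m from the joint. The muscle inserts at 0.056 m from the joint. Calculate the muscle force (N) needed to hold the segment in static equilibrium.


F_muscle = W * d_load / d_muscle
F_muscle = 31 * 0.43 / 0.056
Numerator = 13.3300
F_muscle = 238.0357


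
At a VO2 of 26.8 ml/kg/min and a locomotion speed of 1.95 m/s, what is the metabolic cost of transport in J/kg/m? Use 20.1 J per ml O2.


Power per kg = VO2 * 20.1 / 60
Power per kg = 26.8 * 20.1 / 60 = 8.9780 W/kg
Cost = power_per_kg / speed
Cost = 8.9780 / 1.95
Cost = 4.6041


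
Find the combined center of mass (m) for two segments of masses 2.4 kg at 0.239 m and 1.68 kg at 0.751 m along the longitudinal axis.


COM = (m1*x1 + m2*x2) / (m1 + m2)
COM = (2.4*0.239 + 1.68*0.751) / (2.4 + 1.68)
Numerator = 1.8353
Denominator = 4.0800
COM = 0.4498


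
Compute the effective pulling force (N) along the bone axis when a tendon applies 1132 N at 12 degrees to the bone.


F_eff = F_tendon * cos(theta)
theta = 12 deg = 0.2094 rad
cos(theta) = 0.9781
F_eff = 1132 * 0.9781
F_eff = 1107.2631


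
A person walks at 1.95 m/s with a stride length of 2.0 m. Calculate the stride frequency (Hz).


f = v / stride_length
f = 1.95 / 2.0
f = 0.9750


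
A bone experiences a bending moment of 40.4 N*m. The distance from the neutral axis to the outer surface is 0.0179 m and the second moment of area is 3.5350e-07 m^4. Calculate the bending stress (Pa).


sigma = M * c / I
sigma = 40.4 * 0.0179 / 3.5350e-07
M * c = 0.7232
sigma = 2.0457e+06


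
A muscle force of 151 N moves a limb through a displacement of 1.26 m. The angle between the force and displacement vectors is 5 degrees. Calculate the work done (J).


W = F * d * cos(theta)
theta = 5 deg = 0.0873 rad
cos(theta) = 0.9962
W = 151 * 1.26 * 0.9962
W = 189.5360


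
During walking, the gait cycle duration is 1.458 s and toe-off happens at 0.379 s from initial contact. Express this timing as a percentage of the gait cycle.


pct = (event_time / cycle_time) * 100
pct = (0.379 / 1.458) * 100
ratio = 0.2599
pct = 25.9945


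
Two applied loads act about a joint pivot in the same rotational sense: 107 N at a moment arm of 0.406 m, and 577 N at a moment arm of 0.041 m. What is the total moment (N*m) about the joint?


M = F1 * d1 + F2 * d2
M = 107 * 0.406 + 577 * 0.041
M = 43.4420 + 23.6570
M = 67.0990


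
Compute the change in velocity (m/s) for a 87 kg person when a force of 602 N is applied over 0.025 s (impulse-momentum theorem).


J = F * dt = 602 * 0.025 = 15.0500 N*s
delta_v = J / m
delta_v = 15.0500 / 87
delta_v = 0.1730


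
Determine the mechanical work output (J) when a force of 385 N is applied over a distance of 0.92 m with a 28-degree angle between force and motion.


W = F * d * cos(theta)
theta = 28 deg = 0.4887 rad
cos(theta) = 0.8829
W = 385 * 0.92 * 0.8829
W = 312.7400


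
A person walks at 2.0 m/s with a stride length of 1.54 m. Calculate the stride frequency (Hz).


f = v / stride_length
f = 2.0 / 1.54
f = 1.2987


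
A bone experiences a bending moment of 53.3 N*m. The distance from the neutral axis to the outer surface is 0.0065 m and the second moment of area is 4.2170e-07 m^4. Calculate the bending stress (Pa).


sigma = M * c / I
sigma = 53.3 * 0.0065 / 4.2170e-07
M * c = 0.3464
sigma = 821555.6083


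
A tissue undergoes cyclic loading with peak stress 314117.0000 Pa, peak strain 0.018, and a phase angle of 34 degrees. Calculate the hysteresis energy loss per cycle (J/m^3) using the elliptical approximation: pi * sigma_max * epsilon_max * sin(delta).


E_loss = pi * sigma_max * epsilon_max * sin(delta)
delta = 34 deg = 0.5934 rad
sin(delta) = 0.5592
E_loss = pi * 314117.0000 * 0.018 * 0.5592
E_loss = 9932.8864


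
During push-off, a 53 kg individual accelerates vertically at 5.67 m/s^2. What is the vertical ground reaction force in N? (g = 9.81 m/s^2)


GRF = m * (g + a)
GRF = 53 * (9.81 + 5.67)
GRF = 53 * 15.4800
GRF = 820.4400


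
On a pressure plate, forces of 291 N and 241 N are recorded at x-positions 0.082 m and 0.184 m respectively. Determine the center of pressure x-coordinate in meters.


COP_x = (F1*x1 + F2*x2) / (F1 + F2)
COP_x = (291*0.082 + 241*0.184) / (291 + 241)
Numerator = 68.2060
Denominator = 532
COP_x = 0.1282


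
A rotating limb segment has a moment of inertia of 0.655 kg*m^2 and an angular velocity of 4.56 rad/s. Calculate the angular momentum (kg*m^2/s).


L = I * omega
L = 0.655 * 4.56
L = 2.9868


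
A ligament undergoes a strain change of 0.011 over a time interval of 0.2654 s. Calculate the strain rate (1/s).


strain_rate = delta_strain / delta_t
strain_rate = 0.011 / 0.2654
strain_rate = 0.0414


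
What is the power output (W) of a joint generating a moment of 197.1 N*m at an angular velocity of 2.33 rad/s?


P = M * omega
P = 197.1 * 2.33
P = 459.2430


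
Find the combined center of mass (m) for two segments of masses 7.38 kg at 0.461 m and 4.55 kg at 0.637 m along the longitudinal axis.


COM = (m1*x1 + m2*x2) / (m1 + m2)
COM = (7.38*0.461 + 4.55*0.637) / (7.38 + 4.55)
Numerator = 6.3005
Denominator = 11.9300
COM = 0.5281


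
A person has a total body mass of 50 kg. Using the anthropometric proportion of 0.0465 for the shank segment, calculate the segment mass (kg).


m_segment = body_mass * fraction
m_segment = 50 * 0.0465
m_segment = 2.3250


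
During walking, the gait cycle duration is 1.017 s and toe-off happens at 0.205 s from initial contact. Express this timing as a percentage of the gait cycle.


pct = (event_time / cycle_time) * 100
pct = (0.205 / 1.017) * 100
ratio = 0.2016
pct = 20.1573


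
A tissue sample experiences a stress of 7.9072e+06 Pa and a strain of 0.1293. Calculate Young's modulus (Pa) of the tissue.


E = stress / strain
E = 7.9072e+06 / 0.1293
E = 6.1154e+07


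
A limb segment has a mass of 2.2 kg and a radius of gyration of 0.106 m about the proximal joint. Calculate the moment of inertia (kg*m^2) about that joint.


I = m * k^2
I = 2.2 * 0.106^2
k^2 = 0.0112
I = 0.0247


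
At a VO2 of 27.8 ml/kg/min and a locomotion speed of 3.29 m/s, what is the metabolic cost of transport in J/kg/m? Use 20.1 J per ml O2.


Power per kg = VO2 * 20.1 / 60
Power per kg = 27.8 * 20.1 / 60 = 9.3130 W/kg
Cost = power_per_kg / speed
Cost = 9.3130 / 3.29
Cost = 2.8307


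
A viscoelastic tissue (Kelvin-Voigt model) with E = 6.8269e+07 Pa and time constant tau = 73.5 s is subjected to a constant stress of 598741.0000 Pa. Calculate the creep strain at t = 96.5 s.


epsilon(t) = (sigma/E) * (1 - exp(-t/tau))
sigma/E = 598741.0000 / 6.8269e+07 = 0.0088
exp(-t/tau) = exp(-96.5 / 73.5) = 0.2690
epsilon = 0.0088 * (1 - 0.2690)
epsilon = 0.0064


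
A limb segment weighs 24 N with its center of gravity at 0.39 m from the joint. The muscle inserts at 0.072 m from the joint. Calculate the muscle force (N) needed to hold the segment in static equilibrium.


F_muscle = W * d_load / d_muscle
F_muscle = 24 * 0.39 / 0.072
Numerator = 9.3600
F_muscle = 130.0000


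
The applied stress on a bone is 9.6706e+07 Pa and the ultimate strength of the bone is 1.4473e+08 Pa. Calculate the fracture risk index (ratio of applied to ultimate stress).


FRI = applied / ultimate
FRI = 9.6706e+07 / 1.4473e+08
FRI = 0.6682


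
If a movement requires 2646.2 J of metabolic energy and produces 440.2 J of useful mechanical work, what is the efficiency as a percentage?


eta = (W_mech / E_meta) * 100
eta = (440.2 / 2646.2) * 100
ratio = 0.1664
eta = 16.6352


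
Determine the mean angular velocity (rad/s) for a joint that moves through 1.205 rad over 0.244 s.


omega = delta_theta / delta_t
omega = 1.205 / 0.244
omega = 4.9385


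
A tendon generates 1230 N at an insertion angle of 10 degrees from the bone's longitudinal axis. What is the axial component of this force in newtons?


F_eff = F_tendon * cos(theta)
theta = 10 deg = 0.1745 rad
cos(theta) = 0.9848
F_eff = 1230 * 0.9848
F_eff = 1211.3135


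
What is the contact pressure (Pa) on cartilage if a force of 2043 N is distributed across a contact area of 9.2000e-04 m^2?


P = F / A
P = 2043 / 9.2000e-04
P = 2.2207e+06


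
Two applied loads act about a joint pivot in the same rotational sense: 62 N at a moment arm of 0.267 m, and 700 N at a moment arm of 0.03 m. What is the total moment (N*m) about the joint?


M = F1 * d1 + F2 * d2
M = 62 * 0.267 + 700 * 0.03
M = 16.5540 + 21.0000
M = 37.5540


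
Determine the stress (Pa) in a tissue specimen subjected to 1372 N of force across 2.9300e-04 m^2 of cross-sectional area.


stress = F / A
stress = 1372 / 2.9300e-04
stress = 4.6826e+06


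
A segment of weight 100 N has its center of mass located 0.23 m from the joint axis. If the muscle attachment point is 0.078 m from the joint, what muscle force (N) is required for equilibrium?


F_muscle = W * d_load / d_muscle
F_muscle = 100 * 0.23 / 0.078
Numerator = 23.0000
F_muscle = 294.8718


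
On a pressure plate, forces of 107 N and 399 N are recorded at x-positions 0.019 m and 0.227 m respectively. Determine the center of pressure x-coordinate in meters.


COP_x = (F1*x1 + F2*x2) / (F1 + F2)
COP_x = (107*0.019 + 399*0.227) / (107 + 399)
Numerator = 92.6060
Denominator = 506
COP_x = 0.1830


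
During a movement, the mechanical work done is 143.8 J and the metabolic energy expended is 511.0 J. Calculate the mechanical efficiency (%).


eta = (W_mech / E_meta) * 100
eta = (143.8 / 511.0) * 100
ratio = 0.2814
eta = 28.1409


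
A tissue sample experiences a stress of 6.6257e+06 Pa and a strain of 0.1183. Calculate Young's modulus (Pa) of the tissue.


E = stress / strain
E = 6.6257e+06 / 0.1183
E = 5.6008e+07


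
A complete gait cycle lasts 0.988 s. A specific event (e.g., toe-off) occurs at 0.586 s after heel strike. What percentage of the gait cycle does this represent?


pct = (event_time / cycle_time) * 100
pct = (0.586 / 0.988) * 100
ratio = 0.5931
pct = 59.3117


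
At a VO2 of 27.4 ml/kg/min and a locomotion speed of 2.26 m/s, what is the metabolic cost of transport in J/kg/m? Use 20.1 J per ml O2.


Power per kg = VO2 * 20.1 / 60
Power per kg = 27.4 * 20.1 / 60 = 9.1790 W/kg
Cost = power_per_kg / speed
Cost = 9.1790 / 2.26
Cost = 4.0615


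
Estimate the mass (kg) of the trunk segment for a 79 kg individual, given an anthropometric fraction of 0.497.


m_segment = body_mass * fraction
m_segment = 79 * 0.497
m_segment = 39.2630


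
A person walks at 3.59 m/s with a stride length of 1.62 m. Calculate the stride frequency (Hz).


f = v / stride_length
f = 3.59 / 1.62
f = 2.2160


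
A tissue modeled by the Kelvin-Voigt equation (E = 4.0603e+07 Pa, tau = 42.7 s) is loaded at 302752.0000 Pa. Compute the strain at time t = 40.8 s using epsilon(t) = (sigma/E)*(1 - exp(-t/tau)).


epsilon(t) = (sigma/E) * (1 - exp(-t/tau))
sigma/E = 302752.0000 / 4.0603e+07 = 0.0075
exp(-t/tau) = exp(-40.8 / 42.7) = 0.3846
epsilon = 0.0075 * (1 - 0.3846)
epsilon = 0.0046


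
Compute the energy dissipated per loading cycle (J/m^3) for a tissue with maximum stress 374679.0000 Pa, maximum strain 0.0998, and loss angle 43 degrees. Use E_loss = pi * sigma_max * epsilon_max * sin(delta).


E_loss = pi * sigma_max * epsilon_max * sin(delta)
delta = 43 deg = 0.7505 rad
sin(delta) = 0.6820
E_loss = pi * 374679.0000 * 0.0998 * 0.6820
E_loss = 80116.7082


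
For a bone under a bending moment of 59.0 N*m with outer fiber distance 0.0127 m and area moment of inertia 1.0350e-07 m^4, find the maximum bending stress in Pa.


sigma = M * c / I
sigma = 59.0 * 0.0127 / 1.0350e-07
M * c = 0.7493
sigma = 7.2396e+06


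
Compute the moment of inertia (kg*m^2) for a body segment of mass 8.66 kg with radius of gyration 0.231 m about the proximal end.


I = m * k^2
I = 8.66 * 0.231^2
k^2 = 0.0534
I = 0.4621


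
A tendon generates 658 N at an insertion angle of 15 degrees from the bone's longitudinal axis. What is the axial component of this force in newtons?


F_eff = F_tendon * cos(theta)
theta = 15 deg = 0.2618 rad
cos(theta) = 0.9659
F_eff = 658 * 0.9659
F_eff = 635.5792


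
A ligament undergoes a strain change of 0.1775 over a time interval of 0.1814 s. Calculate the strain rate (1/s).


strain_rate = delta_strain / delta_t
strain_rate = 0.1775 / 0.1814
strain_rate = 0.9785


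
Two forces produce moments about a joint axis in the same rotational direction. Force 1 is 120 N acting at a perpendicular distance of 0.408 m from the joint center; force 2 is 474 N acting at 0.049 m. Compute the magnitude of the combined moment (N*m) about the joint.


M = F1 * d1 + F2 * d2
M = 120 * 0.408 + 474 * 0.049
M = 48.9600 + 23.2260
M = 72.1860


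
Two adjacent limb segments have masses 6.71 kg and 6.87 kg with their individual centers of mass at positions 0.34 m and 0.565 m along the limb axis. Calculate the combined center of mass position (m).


COM = (m1*x1 + m2*x2) / (m1 + m2)
COM = (6.71*0.34 + 6.87*0.565) / (6.71 + 6.87)
Numerator = 6.1630
Denominator = 13.5800
COM = 0.4538


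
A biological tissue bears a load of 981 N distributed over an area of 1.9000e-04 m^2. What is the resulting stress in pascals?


stress = F / A
stress = 981 / 1.9000e-04
stress = 5.1632e+06


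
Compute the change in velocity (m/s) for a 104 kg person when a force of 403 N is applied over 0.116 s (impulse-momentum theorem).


J = F * dt = 403 * 0.116 = 46.7480 N*s
delta_v = J / m
delta_v = 46.7480 / 104
delta_v = 0.4495


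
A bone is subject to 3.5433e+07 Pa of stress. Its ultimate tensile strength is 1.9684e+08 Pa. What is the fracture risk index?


FRI = applied / ultimate
FRI = 3.5433e+07 / 1.9684e+08
FRI = 0.1800


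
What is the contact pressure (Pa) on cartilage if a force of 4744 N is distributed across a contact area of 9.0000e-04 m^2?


P = F / A
P = 4744 / 9.0000e-04
P = 5.2711e+06


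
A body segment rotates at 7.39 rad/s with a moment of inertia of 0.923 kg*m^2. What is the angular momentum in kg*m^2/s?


L = I * omega
L = 0.923 * 7.39
L = 6.8210


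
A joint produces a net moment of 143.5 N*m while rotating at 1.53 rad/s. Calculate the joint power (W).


P = M * omega
P = 143.5 * 1.53
P = 219.5550


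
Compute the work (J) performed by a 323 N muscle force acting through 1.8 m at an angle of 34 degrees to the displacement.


W = F * d * cos(theta)
theta = 34 deg = 0.5934 rad
cos(theta) = 0.8290
W = 323 * 1.8 * 0.8290
W = 482.0024


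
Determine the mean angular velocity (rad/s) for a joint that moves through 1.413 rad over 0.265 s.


omega = delta_theta / delta_t
omega = 1.413 / 0.265
omega = 5.3321


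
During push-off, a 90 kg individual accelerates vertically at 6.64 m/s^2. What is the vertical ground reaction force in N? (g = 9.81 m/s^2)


GRF = m * (g + a)
GRF = 90 * (9.81 + 6.64)
GRF = 90 * 16.4500
GRF = 1480.5000


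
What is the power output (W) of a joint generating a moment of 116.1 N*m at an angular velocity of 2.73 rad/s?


P = M * omega
P = 116.1 * 2.73
P = 316.9530


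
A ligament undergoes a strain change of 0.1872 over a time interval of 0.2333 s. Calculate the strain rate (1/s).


strain_rate = delta_strain / delta_t
strain_rate = 0.1872 / 0.2333
strain_rate = 0.8024


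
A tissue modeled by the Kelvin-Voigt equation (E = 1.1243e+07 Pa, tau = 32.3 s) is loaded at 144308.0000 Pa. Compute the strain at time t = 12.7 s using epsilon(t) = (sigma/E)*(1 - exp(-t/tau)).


epsilon(t) = (sigma/E) * (1 - exp(-t/tau))
sigma/E = 144308.0000 / 1.1243e+07 = 0.0128
exp(-t/tau) = exp(-12.7 / 32.3) = 0.6749
epsilon = 0.0128 * (1 - 0.6749)
epsilon = 0.0042


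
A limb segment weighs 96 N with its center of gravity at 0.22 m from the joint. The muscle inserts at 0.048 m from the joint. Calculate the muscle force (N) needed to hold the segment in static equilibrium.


F_muscle = W * d_load / d_muscle
F_muscle = 96 * 0.22 / 0.048
Numerator = 21.1200
F_muscle = 440.0000


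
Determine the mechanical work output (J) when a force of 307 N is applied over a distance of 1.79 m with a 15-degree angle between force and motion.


W = F * d * cos(theta)
theta = 15 deg = 0.2618 rad
cos(theta) = 0.9659
W = 307 * 1.79 * 0.9659
W = 530.8052


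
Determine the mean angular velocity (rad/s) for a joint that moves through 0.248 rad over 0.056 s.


omega = delta_theta / delta_t
omega = 0.248 / 0.056
omega = 4.4286


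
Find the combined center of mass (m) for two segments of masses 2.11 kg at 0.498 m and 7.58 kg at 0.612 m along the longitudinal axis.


COM = (m1*x1 + m2*x2) / (m1 + m2)
COM = (2.11*0.498 + 7.58*0.612) / (2.11 + 7.58)
Numerator = 5.6897
Denominator = 9.6900
COM = 0.5872


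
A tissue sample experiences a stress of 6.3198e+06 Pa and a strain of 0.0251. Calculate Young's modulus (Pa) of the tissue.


E = stress / strain
E = 6.3198e+06 / 0.0251
E = 2.5178e+08


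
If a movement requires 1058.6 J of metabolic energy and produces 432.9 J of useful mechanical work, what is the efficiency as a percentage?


eta = (W_mech / E_meta) * 100
eta = (432.9 / 1058.6) * 100
ratio = 0.4089
eta = 40.8936


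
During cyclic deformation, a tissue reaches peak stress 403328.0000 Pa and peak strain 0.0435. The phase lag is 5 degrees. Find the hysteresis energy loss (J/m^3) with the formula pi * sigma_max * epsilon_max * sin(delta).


E_loss = pi * sigma_max * epsilon_max * sin(delta)
delta = 5 deg = 0.0873 rad
sin(delta) = 0.0872
E_loss = pi * 403328.0000 * 0.0435 * 0.0872
E_loss = 4803.8950


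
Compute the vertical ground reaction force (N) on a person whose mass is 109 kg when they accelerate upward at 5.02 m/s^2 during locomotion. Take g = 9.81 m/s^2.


GRF = m * (g + a)
GRF = 109 * (9.81 + 5.02)
GRF = 109 * 14.8300
GRF = 1616.4700


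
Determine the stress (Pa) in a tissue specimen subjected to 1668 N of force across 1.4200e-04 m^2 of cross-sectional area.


stress = F / A
stress = 1668 / 1.4200e-04
stress = 1.1746e+07


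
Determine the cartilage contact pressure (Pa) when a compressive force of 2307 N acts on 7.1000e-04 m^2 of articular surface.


P = F / A
P = 2307 / 7.1000e-04
P = 3.2493e+06


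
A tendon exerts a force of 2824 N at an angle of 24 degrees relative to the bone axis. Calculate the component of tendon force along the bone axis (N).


F_eff = F_tendon * cos(theta)
theta = 24 deg = 0.4189 rad
cos(theta) = 0.9135
F_eff = 2824 * 0.9135
F_eff = 2579.8524


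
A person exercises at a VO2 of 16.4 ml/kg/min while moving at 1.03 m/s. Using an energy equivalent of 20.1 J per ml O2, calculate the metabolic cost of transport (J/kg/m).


Power per kg = VO2 * 20.1 / 60
Power per kg = 16.4 * 20.1 / 60 = 5.4940 W/kg
Cost = power_per_kg / speed
Cost = 5.4940 / 1.03
Cost = 5.3340


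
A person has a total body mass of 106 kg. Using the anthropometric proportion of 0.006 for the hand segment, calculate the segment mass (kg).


m_segment = body_mass * fraction
m_segment = 106 * 0.006
m_segment = 0.6360


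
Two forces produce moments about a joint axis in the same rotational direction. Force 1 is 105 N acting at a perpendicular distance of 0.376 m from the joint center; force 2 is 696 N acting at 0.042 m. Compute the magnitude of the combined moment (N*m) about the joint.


M = F1 * d1 + F2 * d2
M = 105 * 0.376 + 696 * 0.042
M = 39.4800 + 29.2320
M = 68.7120


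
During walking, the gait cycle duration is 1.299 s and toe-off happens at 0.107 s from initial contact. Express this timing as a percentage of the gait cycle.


pct = (event_time / cycle_time) * 100
pct = (0.107 / 1.299) * 100
ratio = 0.0824
pct = 8.2371


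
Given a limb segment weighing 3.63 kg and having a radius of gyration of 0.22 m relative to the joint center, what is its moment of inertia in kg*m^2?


I = m * k^2
I = 3.63 * 0.22^2
k^2 = 0.0484
I = 0.1757


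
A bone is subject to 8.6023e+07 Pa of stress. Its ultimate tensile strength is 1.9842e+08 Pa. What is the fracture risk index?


FRI = applied / ultimate
FRI = 8.6023e+07 / 1.9842e+08
FRI = 0.4335


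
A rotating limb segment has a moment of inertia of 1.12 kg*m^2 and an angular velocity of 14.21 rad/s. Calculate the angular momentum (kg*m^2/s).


L = I * omega
L = 1.12 * 14.21
L = 15.9152


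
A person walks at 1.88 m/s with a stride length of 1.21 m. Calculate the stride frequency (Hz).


f = v / stride_length
f = 1.88 / 1.21
f = 1.5537


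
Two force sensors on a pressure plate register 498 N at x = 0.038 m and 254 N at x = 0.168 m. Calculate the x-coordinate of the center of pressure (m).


COP_x = (F1*x1 + F2*x2) / (F1 + F2)
COP_x = (498*0.038 + 254*0.168) / (498 + 254)
Numerator = 61.5960
Denominator = 752
COP_x = 0.0819


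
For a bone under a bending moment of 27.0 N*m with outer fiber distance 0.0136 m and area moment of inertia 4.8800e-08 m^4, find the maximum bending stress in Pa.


sigma = M * c / I
sigma = 27.0 * 0.0136 / 4.8800e-08
M * c = 0.3672
sigma = 7.5246e+06


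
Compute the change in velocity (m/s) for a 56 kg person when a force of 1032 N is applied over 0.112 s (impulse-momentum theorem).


J = F * dt = 1032 * 0.112 = 115.5840 N*s
delta_v = J / m
delta_v = 115.5840 / 56
delta_v = 2.0640


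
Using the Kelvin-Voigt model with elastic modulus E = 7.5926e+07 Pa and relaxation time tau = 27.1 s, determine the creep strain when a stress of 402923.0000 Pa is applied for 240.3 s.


epsilon(t) = (sigma/E) * (1 - exp(-t/tau))
sigma/E = 402923.0000 / 7.5926e+07 = 0.0053
exp(-t/tau) = exp(-240.3 / 27.1) = 1.4094e-04
epsilon = 0.0053 * (1 - 1.4094e-04)
epsilon = 0.0053


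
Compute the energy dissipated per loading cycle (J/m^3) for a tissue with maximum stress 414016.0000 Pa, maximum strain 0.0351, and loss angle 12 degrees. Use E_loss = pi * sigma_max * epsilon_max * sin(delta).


E_loss = pi * sigma_max * epsilon_max * sin(delta)
delta = 12 deg = 0.2094 rad
sin(delta) = 0.2079
E_loss = pi * 414016.0000 * 0.0351 * 0.2079
E_loss = 9491.8972


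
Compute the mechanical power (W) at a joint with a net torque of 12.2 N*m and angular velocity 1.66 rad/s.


P = M * omega
P = 12.2 * 1.66
P = 20.2520


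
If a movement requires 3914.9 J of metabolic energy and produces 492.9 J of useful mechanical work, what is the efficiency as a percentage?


eta = (W_mech / E_meta) * 100
eta = (492.9 / 3914.9) * 100
ratio = 0.1259
eta = 12.5904


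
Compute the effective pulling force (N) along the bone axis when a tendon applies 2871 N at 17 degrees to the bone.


F_eff = F_tendon * cos(theta)
theta = 17 deg = 0.2967 rad
cos(theta) = 0.9563
F_eff = 2871 * 0.9563
F_eff = 2745.5510


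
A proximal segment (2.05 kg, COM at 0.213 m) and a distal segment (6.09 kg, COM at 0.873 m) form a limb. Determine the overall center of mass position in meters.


COM = (m1*x1 + m2*x2) / (m1 + m2)
COM = (2.05*0.213 + 6.09*0.873) / (2.05 + 6.09)
Numerator = 5.7532
Denominator = 8.1400
COM = 0.7068


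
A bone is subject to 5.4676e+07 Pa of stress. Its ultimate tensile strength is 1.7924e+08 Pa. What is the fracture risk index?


FRI = applied / ultimate
FRI = 5.4676e+07 / 1.7924e+08
FRI = 0.3050


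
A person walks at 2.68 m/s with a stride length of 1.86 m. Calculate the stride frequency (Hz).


f = v / stride_length
f = 2.68 / 1.86
f = 1.4409


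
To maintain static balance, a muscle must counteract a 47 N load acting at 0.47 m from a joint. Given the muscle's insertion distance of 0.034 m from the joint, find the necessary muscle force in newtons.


F_muscle = W * d_load / d_muscle
F_muscle = 47 * 0.47 / 0.034
Numerator = 22.0900
F_muscle = 649.7059


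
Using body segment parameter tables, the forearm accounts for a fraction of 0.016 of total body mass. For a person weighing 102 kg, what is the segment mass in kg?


m_segment = body_mass * fraction
m_segment = 102 * 0.016
m_segment = 1.6320


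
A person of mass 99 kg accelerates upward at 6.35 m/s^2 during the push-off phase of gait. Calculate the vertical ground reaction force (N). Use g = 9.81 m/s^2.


GRF = m * (g + a)
GRF = 99 * (9.81 + 6.35)
GRF = 99 * 16.1600
GRF = 1599.8400


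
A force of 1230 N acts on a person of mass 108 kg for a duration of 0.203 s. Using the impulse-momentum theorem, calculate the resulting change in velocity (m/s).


J = F * dt = 1230 * 0.203 = 249.6900 N*s
delta_v = J / m
delta_v = 249.6900 / 108
delta_v = 2.3119


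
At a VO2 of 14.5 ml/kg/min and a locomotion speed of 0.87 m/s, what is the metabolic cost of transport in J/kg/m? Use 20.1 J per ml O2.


Power per kg = VO2 * 20.1 / 60
Power per kg = 14.5 * 20.1 / 60 = 4.8575 W/kg
Cost = power_per_kg / speed
Cost = 4.8575 / 0.87
Cost = 5.5833


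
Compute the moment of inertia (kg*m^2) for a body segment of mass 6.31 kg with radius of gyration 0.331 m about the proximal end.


I = m * k^2
I = 6.31 * 0.331^2
k^2 = 0.1096
I = 0.6913


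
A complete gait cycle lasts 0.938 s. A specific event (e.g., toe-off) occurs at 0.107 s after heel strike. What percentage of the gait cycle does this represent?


pct = (event_time / cycle_time) * 100
pct = (0.107 / 0.938) * 100
ratio = 0.1141
pct = 11.4072


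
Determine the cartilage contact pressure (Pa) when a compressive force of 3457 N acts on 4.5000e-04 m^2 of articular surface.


P = F / A
P = 3457 / 4.5000e-04
P = 7.6822e+06


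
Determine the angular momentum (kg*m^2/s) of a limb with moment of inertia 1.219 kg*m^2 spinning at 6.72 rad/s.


L = I * omega
L = 1.219 * 6.72
L = 8.1917


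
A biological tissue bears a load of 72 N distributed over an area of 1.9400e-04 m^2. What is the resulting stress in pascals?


stress = F / A
stress = 72 / 1.9400e-04
stress = 371134.0206


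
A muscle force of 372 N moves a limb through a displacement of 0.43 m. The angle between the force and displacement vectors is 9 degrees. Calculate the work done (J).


W = F * d * cos(theta)
theta = 9 deg = 0.1571 rad
cos(theta) = 0.9877
W = 372 * 0.43 * 0.9877
W = 157.9906


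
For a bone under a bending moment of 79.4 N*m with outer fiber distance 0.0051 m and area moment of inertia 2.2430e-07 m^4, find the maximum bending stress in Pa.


sigma = M * c / I
sigma = 79.4 * 0.0051 / 2.2430e-07
M * c = 0.4049
sigma = 1.8053e+06


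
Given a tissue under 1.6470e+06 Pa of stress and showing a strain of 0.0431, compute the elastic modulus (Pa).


E = stress / strain
E = 1.6470e+06 / 0.0431
E = 3.8213e+07


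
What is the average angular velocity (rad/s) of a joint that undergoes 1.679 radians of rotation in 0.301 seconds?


omega = delta_theta / delta_t
omega = 1.679 / 0.301
omega = 5.5781


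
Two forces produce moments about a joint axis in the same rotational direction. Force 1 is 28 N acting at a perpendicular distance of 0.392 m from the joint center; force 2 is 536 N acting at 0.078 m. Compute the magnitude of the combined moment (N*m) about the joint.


M = F1 * d1 + F2 * d2
M = 28 * 0.392 + 536 * 0.078
M = 10.9760 + 41.8080
M = 52.7840


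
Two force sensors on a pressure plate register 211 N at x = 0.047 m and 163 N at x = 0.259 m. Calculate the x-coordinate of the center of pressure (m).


COP_x = (F1*x1 + F2*x2) / (F1 + F2)
COP_x = (211*0.047 + 163*0.259) / (211 + 163)
Numerator = 52.1340
Denominator = 374
COP_x = 0.1394


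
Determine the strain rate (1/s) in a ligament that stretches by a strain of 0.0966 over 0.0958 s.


strain_rate = delta_strain / delta_t
strain_rate = 0.0966 / 0.0958
strain_rate = 1.0084


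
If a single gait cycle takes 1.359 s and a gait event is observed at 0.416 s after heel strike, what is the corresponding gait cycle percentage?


pct = (event_time / cycle_time) * 100
pct = (0.416 / 1.359) * 100
ratio = 0.3061
pct = 30.6107


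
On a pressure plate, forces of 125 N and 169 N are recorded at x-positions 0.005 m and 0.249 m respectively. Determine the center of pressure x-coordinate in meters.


COP_x = (F1*x1 + F2*x2) / (F1 + F2)
COP_x = (125*0.005 + 169*0.249) / (125 + 169)
Numerator = 42.7060
Denominator = 294
COP_x = 0.1453


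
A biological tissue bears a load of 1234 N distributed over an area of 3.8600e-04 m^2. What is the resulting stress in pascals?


stress = F / A
stress = 1234 / 3.8600e-04
stress = 3.1969e+06


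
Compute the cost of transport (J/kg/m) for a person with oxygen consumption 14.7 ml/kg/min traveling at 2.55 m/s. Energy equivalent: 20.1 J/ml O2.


Power per kg = VO2 * 20.1 / 60
Power per kg = 14.7 * 20.1 / 60 = 4.9245 W/kg
Cost = power_per_kg / speed
Cost = 4.9245 / 2.55
Cost = 1.9312


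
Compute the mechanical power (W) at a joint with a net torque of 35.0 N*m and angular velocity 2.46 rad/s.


P = M * omega
P = 35.0 * 2.46
P = 86.1000


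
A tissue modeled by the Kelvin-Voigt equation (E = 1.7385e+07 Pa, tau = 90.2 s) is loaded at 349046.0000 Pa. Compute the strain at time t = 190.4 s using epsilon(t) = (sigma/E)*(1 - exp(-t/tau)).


epsilon(t) = (sigma/E) * (1 - exp(-t/tau))
sigma/E = 349046.0000 / 1.7385e+07 = 0.0201
exp(-t/tau) = exp(-190.4 / 90.2) = 0.1211
epsilon = 0.0201 * (1 - 0.1211)
epsilon = 0.0176


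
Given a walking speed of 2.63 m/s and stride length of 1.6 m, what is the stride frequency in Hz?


f = v / stride_length
f = 2.63 / 1.6
f = 1.6437


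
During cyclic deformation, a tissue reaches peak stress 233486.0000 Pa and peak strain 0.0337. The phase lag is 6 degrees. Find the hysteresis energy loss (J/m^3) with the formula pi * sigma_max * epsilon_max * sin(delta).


E_loss = pi * sigma_max * epsilon_max * sin(delta)
delta = 6 deg = 0.1047 rad
sin(delta) = 0.1045
E_loss = pi * 233486.0000 * 0.0337 * 0.1045
E_loss = 2583.8969


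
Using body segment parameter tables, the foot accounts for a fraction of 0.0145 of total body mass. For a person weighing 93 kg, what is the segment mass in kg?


m_segment = body_mass * fraction
m_segment = 93 * 0.0145
m_segment = 1.3485


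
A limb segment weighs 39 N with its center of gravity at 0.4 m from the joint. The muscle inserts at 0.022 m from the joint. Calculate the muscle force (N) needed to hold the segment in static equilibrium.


F_muscle = W * d_load / d_muscle
F_muscle = 39 * 0.4 / 0.022
Numerator = 15.6000
F_muscle = 709.0909


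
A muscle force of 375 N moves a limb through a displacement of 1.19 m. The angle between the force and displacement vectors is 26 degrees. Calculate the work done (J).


W = F * d * cos(theta)
theta = 26 deg = 0.4538 rad
cos(theta) = 0.8988
W = 375 * 1.19 * 0.8988
W = 401.0868


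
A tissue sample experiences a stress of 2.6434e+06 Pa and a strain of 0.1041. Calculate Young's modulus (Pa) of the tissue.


E = stress / strain
E = 2.6434e+06 / 0.1041
E = 2.5393e+07


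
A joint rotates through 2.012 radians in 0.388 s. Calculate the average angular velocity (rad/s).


omega = delta_theta / delta_t
omega = 2.012 / 0.388
omega = 5.1856


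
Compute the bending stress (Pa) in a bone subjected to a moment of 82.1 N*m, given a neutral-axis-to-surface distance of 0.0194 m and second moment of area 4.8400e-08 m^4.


sigma = M * c / I
sigma = 82.1 * 0.0194 / 4.8400e-08
M * c = 1.5927
sigma = 3.2908e+07


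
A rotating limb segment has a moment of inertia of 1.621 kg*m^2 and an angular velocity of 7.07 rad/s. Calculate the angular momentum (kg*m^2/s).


L = I * omega
L = 1.621 * 7.07
L = 11.4605


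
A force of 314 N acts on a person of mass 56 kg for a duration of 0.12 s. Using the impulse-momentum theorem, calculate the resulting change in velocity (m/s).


J = F * dt = 314 * 0.12 = 37.6800 N*s
delta_v = J / m
delta_v = 37.6800 / 56
delta_v = 0.6729


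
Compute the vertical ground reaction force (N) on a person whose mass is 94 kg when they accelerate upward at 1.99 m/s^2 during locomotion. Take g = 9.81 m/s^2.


GRF = m * (g + a)
GRF = 94 * (9.81 + 1.99)
GRF = 94 * 11.8000
GRF = 1109.2000


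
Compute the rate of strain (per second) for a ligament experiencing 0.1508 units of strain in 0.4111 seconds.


strain_rate = delta_strain / delta_t
strain_rate = 0.1508 / 0.4111
strain_rate = 0.3668


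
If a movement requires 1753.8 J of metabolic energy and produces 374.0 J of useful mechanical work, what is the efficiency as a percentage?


eta = (W_mech / E_meta) * 100
eta = (374.0 / 1753.8) * 100
ratio = 0.2133
eta = 21.3251


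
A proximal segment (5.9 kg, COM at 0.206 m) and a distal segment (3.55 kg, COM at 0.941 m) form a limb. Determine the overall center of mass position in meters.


COM = (m1*x1 + m2*x2) / (m1 + m2)
COM = (5.9*0.206 + 3.55*0.941) / (5.9 + 3.55)
Numerator = 4.5559
Denominator = 9.4500
COM = 0.4821


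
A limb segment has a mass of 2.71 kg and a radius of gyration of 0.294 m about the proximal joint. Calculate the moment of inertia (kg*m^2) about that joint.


I = m * k^2
I = 2.71 * 0.294^2
k^2 = 0.0864
I = 0.2342


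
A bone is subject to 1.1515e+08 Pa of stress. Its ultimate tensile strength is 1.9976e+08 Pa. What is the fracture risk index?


FRI = applied / ultimate
FRI = 1.1515e+08 / 1.9976e+08
FRI = 0.5764


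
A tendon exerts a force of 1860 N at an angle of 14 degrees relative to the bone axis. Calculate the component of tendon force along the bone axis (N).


F_eff = F_tendon * cos(theta)
theta = 14 deg = 0.2443 rad
cos(theta) = 0.9703
F_eff = 1860 * 0.9703
F_eff = 1804.7501


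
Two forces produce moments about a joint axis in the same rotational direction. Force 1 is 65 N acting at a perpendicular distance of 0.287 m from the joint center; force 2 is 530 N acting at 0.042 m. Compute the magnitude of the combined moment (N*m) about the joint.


M = F1 * d1 + F2 * d2
M = 65 * 0.287 + 530 * 0.042
M = 18.6550 + 22.2600
M = 40.9150


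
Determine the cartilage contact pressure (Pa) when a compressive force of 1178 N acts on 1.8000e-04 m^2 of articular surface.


P = F / A
P = 1178 / 1.8000e-04
P = 6.5444e+06


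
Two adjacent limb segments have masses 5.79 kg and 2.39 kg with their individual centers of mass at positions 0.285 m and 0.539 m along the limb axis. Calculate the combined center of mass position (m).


COM = (m1*x1 + m2*x2) / (m1 + m2)
COM = (5.79*0.285 + 2.39*0.539) / (5.79 + 2.39)
Numerator = 2.9384
Denominator = 8.1800
COM = 0.3592


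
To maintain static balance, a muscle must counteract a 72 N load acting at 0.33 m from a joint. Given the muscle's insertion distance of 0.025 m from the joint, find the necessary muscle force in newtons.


F_muscle = W * d_load / d_muscle
F_muscle = 72 * 0.33 / 0.025
Numerator = 23.7600
F_muscle = 950.4000


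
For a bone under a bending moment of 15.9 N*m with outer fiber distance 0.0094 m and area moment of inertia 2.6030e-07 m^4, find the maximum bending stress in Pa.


sigma = M * c / I
sigma = 15.9 * 0.0094 / 2.6030e-07
M * c = 0.1495
sigma = 574183.6343


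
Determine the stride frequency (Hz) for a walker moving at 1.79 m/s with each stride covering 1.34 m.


f = v / stride_length
f = 1.79 / 1.34
f = 1.3358


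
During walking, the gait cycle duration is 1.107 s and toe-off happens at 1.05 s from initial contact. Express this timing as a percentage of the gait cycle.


pct = (event_time / cycle_time) * 100
pct = (1.05 / 1.107) * 100
ratio = 0.9485
pct = 94.8509


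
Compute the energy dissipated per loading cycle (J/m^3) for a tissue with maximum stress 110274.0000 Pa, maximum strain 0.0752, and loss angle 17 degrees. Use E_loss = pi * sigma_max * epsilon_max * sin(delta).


E_loss = pi * sigma_max * epsilon_max * sin(delta)
delta = 17 deg = 0.2967 rad
sin(delta) = 0.2924
E_loss = pi * 110274.0000 * 0.0752 * 0.2924
E_loss = 7616.8637


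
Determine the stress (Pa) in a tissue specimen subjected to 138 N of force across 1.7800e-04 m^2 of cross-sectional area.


stress = F / A
stress = 138 / 1.7800e-04
stress = 775280.8989


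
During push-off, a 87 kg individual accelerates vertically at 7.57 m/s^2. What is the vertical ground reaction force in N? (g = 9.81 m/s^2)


GRF = m * (g + a)
GRF = 87 * (9.81 + 7.57)
GRF = 87 * 17.3800
GRF = 1512.0600
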